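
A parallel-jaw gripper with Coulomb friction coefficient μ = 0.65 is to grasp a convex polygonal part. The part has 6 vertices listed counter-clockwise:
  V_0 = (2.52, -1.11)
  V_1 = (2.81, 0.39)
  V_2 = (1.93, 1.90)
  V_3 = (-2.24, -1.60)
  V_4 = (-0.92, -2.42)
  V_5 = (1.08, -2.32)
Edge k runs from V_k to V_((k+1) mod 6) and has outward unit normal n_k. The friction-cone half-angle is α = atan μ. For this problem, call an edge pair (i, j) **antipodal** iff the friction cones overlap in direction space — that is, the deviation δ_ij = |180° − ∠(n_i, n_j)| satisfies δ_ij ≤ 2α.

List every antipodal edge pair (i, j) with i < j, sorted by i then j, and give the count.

α = atan 0.65 = 33.02°;  2α = 66.05°
n_0 = (+0.9818, -0.1898)
n_1 = (+0.8640, +0.5035)
n_2 = (-0.6429, +0.7660)
n_3 = (-0.5277, -0.8494)
n_4 = (+0.0499, -0.9988)
n_5 = (+0.6433, -0.7656)
  (0,1): δ = 138.82°  ·
  (0,2): δ = 39.05°  ✓
  (0,3): δ = 69.09°  ·
  (0,4): δ = 103.80°  ·
  (0,5): δ = 140.98°  ·
  (1,2): δ = 80.23°  ·
  (1,3): δ = 27.92°  ✓
  (1,4): δ = 62.63°  ✓
  (1,5): δ = 99.81°  ·
  (2,3): δ = 71.86°  ·
  (2,4): δ = 37.15°  ✓
  (2,5): δ = 0.03°  ✓
  (3,4): δ = 145.29°  ·
  (3,5): δ = 108.11°  ·
  (4,5): δ = 142.82°  ·
antipodal pairs: 5

count = 5; pairs: (0,2), (1,3), (1,4), (2,4), (2,5)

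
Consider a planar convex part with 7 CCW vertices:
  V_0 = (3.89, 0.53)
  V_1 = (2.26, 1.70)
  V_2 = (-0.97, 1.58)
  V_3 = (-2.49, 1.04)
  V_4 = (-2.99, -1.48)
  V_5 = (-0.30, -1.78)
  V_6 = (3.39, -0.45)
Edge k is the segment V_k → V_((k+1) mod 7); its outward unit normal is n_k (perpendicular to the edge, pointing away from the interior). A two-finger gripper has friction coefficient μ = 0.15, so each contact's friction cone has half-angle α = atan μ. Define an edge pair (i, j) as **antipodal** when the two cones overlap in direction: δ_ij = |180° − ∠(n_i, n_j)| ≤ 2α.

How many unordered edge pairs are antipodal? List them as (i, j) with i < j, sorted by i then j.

α = atan 0.15 = 8.53°;  2α = 17.06°
n_0 = (+0.5831, +0.8124)
n_1 = (-0.0371, +0.9993)
n_2 = (-0.3348, +0.9423)
n_3 = (-0.9809, +0.1946)
n_4 = (-0.1108, -0.9938)
n_5 = (+0.3391, -0.9408)
n_6 = (+0.8908, -0.4545)
  (0,1): δ = 142.20°  ·
  (0,2): δ = 124.77°  ·
  (0,3): δ = 65.55°  ·
  (0,4): δ = 29.31°  ·
  (0,5): δ = 55.49°  ·
  (0,6): δ = 98.64°  ·
  (1,2): δ = 162.57°  ·
  (1,3): δ = 103.35°  ·
  (1,4): δ = 8.49°  ✓
  (1,5): δ = 17.69°  ·
  (1,6): δ = 60.84°  ·
  (2,3): δ = 120.78°  ·
  (2,4): δ = 25.92°  ·
  (2,5): δ = 0.26°  ✓
  (2,6): δ = 43.41°  ·
  (3,4): δ = 85.14°  ·
  (3,5): δ = 58.96°  ·
  (3,6): δ = 15.81°  ✓
  (4,5): δ = 153.82°  ·
  (4,6): δ = 110.67°  ·
  (5,6): δ = 136.85°  ·
antipodal pairs: 3

count = 3; pairs: (1,4), (2,5), (3,6)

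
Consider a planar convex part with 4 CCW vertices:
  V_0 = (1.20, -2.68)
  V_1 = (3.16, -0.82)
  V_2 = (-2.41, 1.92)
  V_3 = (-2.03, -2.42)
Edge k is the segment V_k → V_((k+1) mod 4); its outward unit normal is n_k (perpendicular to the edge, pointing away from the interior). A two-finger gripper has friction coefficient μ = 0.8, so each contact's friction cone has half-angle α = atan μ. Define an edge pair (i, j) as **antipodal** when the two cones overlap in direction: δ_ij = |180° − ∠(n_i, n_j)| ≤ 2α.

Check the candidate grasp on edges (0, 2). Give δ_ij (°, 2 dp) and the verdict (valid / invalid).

α = atan 0.8 = 38.66°;  2α = 77.32°
edge 0: e_0 = (+1.96, +1.86);  n_0 = (+0.6884, -0.7254)
edge 2: e_2 = (+0.38, -4.34);  n_2 = (-0.9962, -0.0872)
∠(n_0, n_2) = 128.50°
δ = |180° − 128.50°| = 51.50°
51.50° ≤ 2α = 77.32°  →  valid

δ = 51.50°, valid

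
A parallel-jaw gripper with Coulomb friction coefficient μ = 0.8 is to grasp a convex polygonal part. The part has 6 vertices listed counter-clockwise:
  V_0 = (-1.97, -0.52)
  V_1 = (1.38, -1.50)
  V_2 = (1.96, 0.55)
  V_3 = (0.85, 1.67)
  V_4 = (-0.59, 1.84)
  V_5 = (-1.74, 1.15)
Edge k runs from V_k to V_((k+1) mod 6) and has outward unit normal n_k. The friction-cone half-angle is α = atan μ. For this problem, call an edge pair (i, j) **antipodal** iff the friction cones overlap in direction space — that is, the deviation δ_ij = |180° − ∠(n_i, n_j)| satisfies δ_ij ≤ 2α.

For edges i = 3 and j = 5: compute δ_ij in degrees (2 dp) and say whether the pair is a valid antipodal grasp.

α = atan 0.8 = 38.66°;  2α = 77.32°
edge 3: e_3 = (-1.44, +0.17);  n_3 = (+0.1172, +0.9931)
edge 5: e_5 = (-0.23, -1.67);  n_5 = (-0.9906, +0.1364)
∠(n_3, n_5) = 88.89°
δ = |180° − 88.89°| = 91.11°
91.11° > 2α = 77.32°  →  invalid

δ = 91.11°, invalid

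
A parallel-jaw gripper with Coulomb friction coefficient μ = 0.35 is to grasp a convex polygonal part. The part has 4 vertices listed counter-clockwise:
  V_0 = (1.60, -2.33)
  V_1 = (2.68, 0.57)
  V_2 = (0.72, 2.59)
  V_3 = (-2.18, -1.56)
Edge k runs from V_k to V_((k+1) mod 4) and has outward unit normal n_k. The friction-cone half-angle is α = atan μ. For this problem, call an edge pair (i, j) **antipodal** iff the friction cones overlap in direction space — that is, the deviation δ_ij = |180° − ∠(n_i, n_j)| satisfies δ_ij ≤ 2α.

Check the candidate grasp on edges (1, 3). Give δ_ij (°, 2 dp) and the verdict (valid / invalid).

α = atan 0.35 = 19.29°;  2α = 38.58°
edge 1: e_1 = (-1.96, +2.02);  n_1 = (+0.7177, +0.6964)
edge 3: e_3 = (+3.78, -0.77);  n_3 = (-0.1996, -0.9799)
∠(n_1, n_3) = 145.65°
δ = |180° − 145.65°| = 34.35°
34.35° ≤ 2α = 38.58°  →  valid

δ = 34.35°, valid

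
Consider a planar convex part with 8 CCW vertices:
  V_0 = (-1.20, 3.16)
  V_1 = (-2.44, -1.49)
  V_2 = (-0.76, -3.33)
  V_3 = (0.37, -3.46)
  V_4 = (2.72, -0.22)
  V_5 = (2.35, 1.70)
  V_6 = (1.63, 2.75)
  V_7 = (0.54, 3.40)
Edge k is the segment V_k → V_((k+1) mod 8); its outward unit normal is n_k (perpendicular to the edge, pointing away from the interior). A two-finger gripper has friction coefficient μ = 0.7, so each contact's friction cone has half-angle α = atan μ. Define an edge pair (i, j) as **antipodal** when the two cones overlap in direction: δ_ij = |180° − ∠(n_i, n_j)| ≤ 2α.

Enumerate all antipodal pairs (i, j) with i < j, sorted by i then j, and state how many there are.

count = 11; pairs: (0,3), (0,4), (0,5), (1,4), (1,5), (1,6), (1,7), (2,5), (2,6), (2,7), (3,7)

α = atan 0.7 = 34.99°;  2α = 69.98°
n_0 = (-0.9662, +0.2577)
n_1 = (-0.7385, -0.6743)
n_2 = (-0.1143, -0.9934)
n_3 = (+0.8095, -0.5871)
n_4 = (+0.9819, +0.1892)
n_5 = (+0.8247, +0.5655)
n_6 = (+0.5122, +0.8589)
n_7 = (-0.1366, +0.9906)
  (0,1): δ = 122.67°  ·
  (0,2): δ = 81.63°  ·
  (0,3): δ = 21.02°  ✓
  (0,4): δ = 25.84°  ✓
  (0,5): δ = 49.37°  ✓
  (0,6): δ = 74.12°  ·
  (0,7): δ = 112.78°  ·
  (1,2): δ = 138.96°  ·
  (1,3): δ = 78.35°  ·
  (1,4): δ = 31.49°  ✓
  (1,5): δ = 7.96°  ✓
  (1,6): δ = 16.79°  ✓
  (1,7): δ = 55.46°  ✓
  (2,3): δ = 119.39°  ·
  (2,4): δ = 72.53°  ·
  (2,5): δ = 49.00°  ✓
  (2,6): δ = 24.25°  ✓
  (2,7): δ = 14.42°  ✓
  (3,4): δ = 133.14°  ·
  (3,5): δ = 109.61°  ·
  (3,6): δ = 84.86°  ·
  (3,7): δ = 46.19°  ✓
  (4,5): δ = 156.47°  ·
  (4,6): δ = 131.72°  ·
  (4,7): δ = 93.05°  ·
  (5,6): δ = 155.25°  ·
  (5,7): δ = 116.59°  ·
  (6,7): δ = 141.34°  ·
antipodal pairs: 11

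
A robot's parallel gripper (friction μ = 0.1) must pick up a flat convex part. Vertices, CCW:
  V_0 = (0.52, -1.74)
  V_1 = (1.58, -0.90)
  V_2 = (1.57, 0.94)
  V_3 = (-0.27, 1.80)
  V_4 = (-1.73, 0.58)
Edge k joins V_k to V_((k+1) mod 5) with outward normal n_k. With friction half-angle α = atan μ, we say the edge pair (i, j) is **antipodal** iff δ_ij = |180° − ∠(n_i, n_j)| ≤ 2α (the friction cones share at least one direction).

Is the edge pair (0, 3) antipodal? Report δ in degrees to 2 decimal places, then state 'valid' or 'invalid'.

α = atan 0.1 = 5.71°;  2α = 11.42°
edge 0: e_0 = (+1.06, +0.84);  n_0 = (+0.6211, -0.7837)
edge 3: e_3 = (-1.46, -1.22);  n_3 = (-0.6412, +0.7674)
∠(n_0, n_3) = 178.51°
δ = |180° − 178.51°| = 1.49°
1.49° ≤ 2α = 11.42°  →  valid

δ = 1.49°, valid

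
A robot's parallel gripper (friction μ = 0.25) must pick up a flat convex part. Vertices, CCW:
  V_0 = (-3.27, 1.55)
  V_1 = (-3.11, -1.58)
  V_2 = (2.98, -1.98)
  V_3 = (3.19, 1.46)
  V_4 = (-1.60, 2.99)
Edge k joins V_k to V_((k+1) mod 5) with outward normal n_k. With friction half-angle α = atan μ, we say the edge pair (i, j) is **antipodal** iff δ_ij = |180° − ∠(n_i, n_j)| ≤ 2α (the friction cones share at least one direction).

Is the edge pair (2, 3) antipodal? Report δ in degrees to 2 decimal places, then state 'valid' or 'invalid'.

δ = 104.22°, invalid

α = atan 0.25 = 14.04°;  2α = 28.07°
edge 2: e_2 = (+0.21, +3.44);  n_2 = (+0.9981, -0.0609)
edge 3: e_3 = (-4.79, +1.53);  n_3 = (+0.3043, +0.9526)
∠(n_2, n_3) = 75.78°
δ = |180° − 75.78°| = 104.22°
104.22° > 2α = 28.07°  →  invalid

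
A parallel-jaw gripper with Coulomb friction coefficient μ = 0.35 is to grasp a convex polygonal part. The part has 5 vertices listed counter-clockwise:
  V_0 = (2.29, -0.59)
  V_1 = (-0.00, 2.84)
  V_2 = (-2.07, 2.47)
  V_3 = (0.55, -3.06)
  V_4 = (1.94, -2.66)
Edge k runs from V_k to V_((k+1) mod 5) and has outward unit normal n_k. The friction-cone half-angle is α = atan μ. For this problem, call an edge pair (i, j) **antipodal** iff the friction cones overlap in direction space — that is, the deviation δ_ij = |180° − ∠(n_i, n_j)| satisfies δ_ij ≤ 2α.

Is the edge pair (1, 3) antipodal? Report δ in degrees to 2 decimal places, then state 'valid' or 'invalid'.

δ = 5.92°, valid

α = atan 0.35 = 19.29°;  2α = 38.58°
edge 1: e_1 = (-2.07, -0.37);  n_1 = (-0.1760, +0.9844)
edge 3: e_3 = (+1.39, +0.40);  n_3 = (+0.2765, -0.9610)
∠(n_1, n_3) = 174.08°
δ = |180° − 174.08°| = 5.92°
5.92° ≤ 2α = 38.58°  →  valid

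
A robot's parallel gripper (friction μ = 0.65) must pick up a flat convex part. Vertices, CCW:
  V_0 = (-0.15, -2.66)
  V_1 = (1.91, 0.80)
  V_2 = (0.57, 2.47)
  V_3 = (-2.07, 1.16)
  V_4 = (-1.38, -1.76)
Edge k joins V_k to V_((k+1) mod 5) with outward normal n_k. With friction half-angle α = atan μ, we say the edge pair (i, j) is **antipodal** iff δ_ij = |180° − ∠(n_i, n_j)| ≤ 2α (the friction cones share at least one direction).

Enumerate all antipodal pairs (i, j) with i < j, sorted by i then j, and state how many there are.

α = atan 0.65 = 33.02°;  2α = 66.05°
n_0 = (+0.8592, -0.5116)
n_1 = (+0.7800, +0.6258)
n_2 = (-0.4445, +0.8958)
n_3 = (-0.9732, -0.2300)
n_4 = (-0.5905, -0.8070)
  (0,1): δ = 110.49°  ·
  (0,2): δ = 32.84°  ✓
  (0,3): δ = 44.06°  ✓
  (0,4): δ = 84.58°  ·
  (1,2): δ = 102.35°  ·
  (1,3): δ = 25.45°  ✓
  (1,4): δ = 15.06°  ✓
  (2,3): δ = 103.10°  ·
  (2,4): δ = 62.58°  ✓
  (3,4): δ = 139.49°  ·
antipodal pairs: 5

count = 5; pairs: (0,2), (0,3), (1,3), (1,4), (2,4)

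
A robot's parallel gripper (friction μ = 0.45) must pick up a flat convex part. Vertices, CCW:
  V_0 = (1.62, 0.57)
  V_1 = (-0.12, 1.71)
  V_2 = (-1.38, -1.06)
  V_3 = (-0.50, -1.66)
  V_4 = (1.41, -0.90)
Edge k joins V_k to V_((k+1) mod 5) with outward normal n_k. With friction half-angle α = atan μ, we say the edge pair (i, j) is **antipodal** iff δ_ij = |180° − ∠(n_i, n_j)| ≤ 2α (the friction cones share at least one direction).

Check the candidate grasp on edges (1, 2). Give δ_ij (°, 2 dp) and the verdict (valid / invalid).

α = atan 0.45 = 24.23°;  2α = 48.46°
edge 1: e_1 = (-1.26, -2.77);  n_1 = (-0.9103, +0.4141)
edge 2: e_2 = (+0.88, -0.60);  n_2 = (-0.5633, -0.8262)
∠(n_1, n_2) = 80.17°
δ = |180° − 80.17°| = 99.83°
99.83° > 2α = 48.46°  →  invalid

δ = 99.83°, invalid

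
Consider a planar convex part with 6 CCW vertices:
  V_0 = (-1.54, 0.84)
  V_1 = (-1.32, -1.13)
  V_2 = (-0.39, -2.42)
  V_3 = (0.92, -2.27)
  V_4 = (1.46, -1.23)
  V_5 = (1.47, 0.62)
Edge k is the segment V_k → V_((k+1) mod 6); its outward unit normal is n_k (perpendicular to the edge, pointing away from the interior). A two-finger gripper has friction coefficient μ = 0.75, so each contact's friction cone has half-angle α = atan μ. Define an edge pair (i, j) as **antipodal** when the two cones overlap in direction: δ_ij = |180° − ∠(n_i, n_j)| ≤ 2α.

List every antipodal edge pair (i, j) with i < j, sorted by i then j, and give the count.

count = 7; pairs: (0,3), (0,4), (1,3), (1,4), (1,5), (2,5), (3,5)

α = atan 0.75 = 36.87°;  2α = 73.74°
n_0 = (-0.9938, -0.1110)
n_1 = (-0.8112, -0.5848)
n_2 = (+0.1138, -0.9935)
n_3 = (+0.8875, -0.4608)
n_4 = (+1.0000, -0.0054)
n_5 = (+0.0729, +0.9973)
  (0,1): δ = 150.58°  ·
  (0,2): δ = 89.84°  ·
  (0,3): δ = 33.81°  ✓
  (0,4): δ = 6.68°  ✓
  (0,5): δ = 79.45°  ·
  (1,2): δ = 119.26°  ·
  (1,3): δ = 63.23°  ✓
  (1,4): δ = 36.10°  ✓
  (1,5): δ = 50.03°  ✓
  (2,3): δ = 123.97°  ·
  (2,4): δ = 96.84°  ·
  (2,5): δ = 10.71°  ✓
  (3,4): δ = 152.87°  ·
  (3,5): δ = 66.74°  ✓
  (4,5): δ = 93.87°  ·
antipodal pairs: 7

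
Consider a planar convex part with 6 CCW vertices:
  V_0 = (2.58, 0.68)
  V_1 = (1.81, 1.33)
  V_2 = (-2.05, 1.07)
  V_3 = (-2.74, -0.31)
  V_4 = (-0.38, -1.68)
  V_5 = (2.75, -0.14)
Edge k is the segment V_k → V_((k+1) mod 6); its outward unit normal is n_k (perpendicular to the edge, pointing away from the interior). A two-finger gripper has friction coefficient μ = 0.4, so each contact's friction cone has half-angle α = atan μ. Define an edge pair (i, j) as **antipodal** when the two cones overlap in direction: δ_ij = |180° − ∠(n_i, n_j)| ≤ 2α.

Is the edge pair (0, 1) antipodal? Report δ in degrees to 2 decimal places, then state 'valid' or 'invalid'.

δ = 135.98°, invalid

α = atan 0.4 = 21.80°;  2α = 43.60°
edge 0: e_0 = (-0.77, +0.65);  n_0 = (+0.6451, +0.7641)
edge 1: e_1 = (-3.86, -0.26);  n_1 = (-0.0672, +0.9977)
∠(n_0, n_1) = 44.02°
δ = |180° − 44.02°| = 135.98°
135.98° > 2α = 43.60°  →  invalid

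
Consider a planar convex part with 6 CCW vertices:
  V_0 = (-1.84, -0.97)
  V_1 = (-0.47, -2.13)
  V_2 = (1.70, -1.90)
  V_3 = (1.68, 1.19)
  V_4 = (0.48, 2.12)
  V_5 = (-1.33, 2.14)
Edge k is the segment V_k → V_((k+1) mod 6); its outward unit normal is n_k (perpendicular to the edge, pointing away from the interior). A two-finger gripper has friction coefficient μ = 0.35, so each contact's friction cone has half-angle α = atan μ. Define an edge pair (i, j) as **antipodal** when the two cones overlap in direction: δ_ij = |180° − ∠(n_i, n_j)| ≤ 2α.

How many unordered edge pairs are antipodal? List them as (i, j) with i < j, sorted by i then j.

α = atan 0.35 = 19.29°;  2α = 38.58°
n_0 = (-0.6462, -0.7632)
n_1 = (+0.1054, -0.9944)
n_2 = (+1.0000, +0.0065)
n_3 = (+0.6126, +0.7904)
n_4 = (+0.0110, +0.9999)
n_5 = (-0.9868, +0.1618)
  (0,1): δ = 133.69°  ·
  (0,2): δ = 49.37°  ·
  (0,3): δ = 2.48°  ✓
  (0,4): δ = 39.62°  ·
  (0,5): δ = 120.94°  ·
  (1,2): δ = 95.68°  ·
  (1,3): δ = 43.83°  ·
  (1,4): δ = 6.68°  ✓
  (1,5): δ = 74.64°  ·
  (2,3): δ = 128.15°  ·
  (2,4): δ = 91.00°  ·
  (2,5): δ = 9.68°  ✓
  (3,4): δ = 142.86°  ·
  (3,5): δ = 61.54°  ·
  (4,5): δ = 98.68°  ·
antipodal pairs: 3

count = 3; pairs: (0,3), (1,4), (2,5)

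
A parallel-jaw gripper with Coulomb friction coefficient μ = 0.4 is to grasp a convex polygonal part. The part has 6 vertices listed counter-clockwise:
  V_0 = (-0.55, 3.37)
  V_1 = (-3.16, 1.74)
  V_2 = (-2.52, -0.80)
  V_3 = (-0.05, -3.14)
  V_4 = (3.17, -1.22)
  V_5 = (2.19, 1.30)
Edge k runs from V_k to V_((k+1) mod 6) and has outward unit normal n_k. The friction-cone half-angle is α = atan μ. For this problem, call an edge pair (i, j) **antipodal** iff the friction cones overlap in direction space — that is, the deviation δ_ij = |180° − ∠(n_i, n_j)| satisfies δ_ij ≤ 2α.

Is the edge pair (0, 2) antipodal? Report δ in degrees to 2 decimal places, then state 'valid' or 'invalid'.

α = atan 0.4 = 21.80°;  2α = 43.60°
edge 0: e_0 = (-2.61, -1.63);  n_0 = (-0.5297, +0.8482)
edge 2: e_2 = (+2.47, -2.34);  n_2 = (-0.6877, -0.7260)
∠(n_0, n_2) = 104.56°
δ = |180° − 104.56°| = 75.44°
75.44° > 2α = 43.60°  →  invalid

δ = 75.44°, invalid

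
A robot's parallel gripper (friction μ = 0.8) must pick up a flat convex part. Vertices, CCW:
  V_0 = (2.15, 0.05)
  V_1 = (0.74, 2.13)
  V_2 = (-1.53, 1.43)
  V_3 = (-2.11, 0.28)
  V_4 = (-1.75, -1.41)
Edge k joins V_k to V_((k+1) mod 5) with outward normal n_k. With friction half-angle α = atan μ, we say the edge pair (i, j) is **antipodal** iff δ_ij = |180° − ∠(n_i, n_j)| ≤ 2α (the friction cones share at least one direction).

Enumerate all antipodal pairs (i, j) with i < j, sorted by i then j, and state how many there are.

α = atan 0.8 = 38.66°;  2α = 77.32°
n_0 = (+0.8277, +0.5611)
n_1 = (-0.2947, +0.9556)
n_2 = (-0.8929, +0.4503)
n_3 = (-0.9781, -0.2083)
n_4 = (+0.3506, -0.9365)
  (0,1): δ = 106.99°  ·
  (0,2): δ = 60.90°  ✓
  (0,3): δ = 22.11°  ✓
  (0,4): δ = 76.39°  ✓
  (1,2): δ = 133.90°  ·
  (1,3): δ = 95.11°  ·
  (1,4): δ = 3.39°  ✓
  (2,3): δ = 141.21°  ·
  (2,4): δ = 42.71°  ✓
  (3,4): δ = 81.50°  ·
antipodal pairs: 5

count = 5; pairs: (0,2), (0,3), (0,4), (1,4), (2,4)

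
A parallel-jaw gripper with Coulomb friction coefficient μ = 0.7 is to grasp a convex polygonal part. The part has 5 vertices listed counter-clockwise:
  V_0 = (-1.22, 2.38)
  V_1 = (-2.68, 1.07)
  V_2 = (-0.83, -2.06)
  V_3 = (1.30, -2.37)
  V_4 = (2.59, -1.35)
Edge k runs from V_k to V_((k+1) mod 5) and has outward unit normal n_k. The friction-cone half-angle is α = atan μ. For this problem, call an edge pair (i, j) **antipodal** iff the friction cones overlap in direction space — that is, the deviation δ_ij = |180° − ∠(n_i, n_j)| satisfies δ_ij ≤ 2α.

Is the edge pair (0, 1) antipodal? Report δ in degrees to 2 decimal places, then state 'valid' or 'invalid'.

α = atan 0.7 = 34.99°;  2α = 69.98°
edge 0: e_0 = (-1.46, -1.31);  n_0 = (-0.6678, +0.7443)
edge 1: e_1 = (+1.85, -3.13);  n_1 = (-0.8609, -0.5088)
∠(n_0, n_1) = 78.69°
δ = |180° − 78.69°| = 101.31°
101.31° > 2α = 69.98°  →  invalid

δ = 101.31°, invalid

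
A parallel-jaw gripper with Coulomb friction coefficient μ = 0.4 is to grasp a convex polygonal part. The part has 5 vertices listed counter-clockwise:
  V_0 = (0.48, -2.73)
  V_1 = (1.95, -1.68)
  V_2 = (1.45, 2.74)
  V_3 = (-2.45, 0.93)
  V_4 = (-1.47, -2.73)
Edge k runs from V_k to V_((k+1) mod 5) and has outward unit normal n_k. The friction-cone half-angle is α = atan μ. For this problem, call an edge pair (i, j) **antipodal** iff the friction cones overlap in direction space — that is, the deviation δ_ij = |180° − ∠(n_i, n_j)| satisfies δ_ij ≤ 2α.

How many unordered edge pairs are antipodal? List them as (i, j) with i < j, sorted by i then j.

α = atan 0.4 = 21.80°;  2α = 43.60°
n_0 = (+0.5812, -0.8137)
n_1 = (+0.9937, +0.1124)
n_2 = (-0.4210, +0.9071)
n_3 = (-0.9660, -0.2586)
n_4 = (+0.0000, -1.0000)
  (0,1): δ = 119.08°  ·
  (0,2): δ = 10.64°  ✓
  (0,3): δ = 69.45°  ·
  (0,4): δ = 144.46°  ·
  (1,2): δ = 71.56°  ·
  (1,3): δ = 8.54°  ✓
  (1,4): δ = 83.55°  ·
  (2,3): δ = 99.91°  ·
  (2,4): δ = 24.90°  ✓
  (3,4): δ = 104.99°  ·
antipodal pairs: 3

count = 3; pairs: (0,2), (1,3), (2,4)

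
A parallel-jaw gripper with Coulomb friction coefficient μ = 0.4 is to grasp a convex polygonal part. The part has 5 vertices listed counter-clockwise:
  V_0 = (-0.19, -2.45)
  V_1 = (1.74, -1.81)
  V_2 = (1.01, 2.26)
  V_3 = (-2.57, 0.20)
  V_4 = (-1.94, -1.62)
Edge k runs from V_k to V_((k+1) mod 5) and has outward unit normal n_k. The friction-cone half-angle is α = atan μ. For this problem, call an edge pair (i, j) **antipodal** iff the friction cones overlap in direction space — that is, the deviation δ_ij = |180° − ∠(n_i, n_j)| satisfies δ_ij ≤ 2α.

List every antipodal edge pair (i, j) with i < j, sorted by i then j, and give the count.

α = atan 0.4 = 21.80°;  2α = 43.60°
n_0 = (+0.3148, -0.9492)
n_1 = (+0.9843, +0.1765)
n_2 = (-0.4987, +0.8667)
n_3 = (-0.9450, -0.3271)
n_4 = (-0.4285, -0.9035)
  (0,1): δ = 98.18°  ·
  (0,2): δ = 11.57°  ✓
  (0,3): δ = 90.75°  ·
  (0,4): δ = 136.28°  ·
  (1,2): δ = 70.25°  ·
  (1,3): δ = 8.92°  ✓
  (1,4): δ = 54.46°  ·
  (2,3): δ = 100.82°  ·
  (2,4): δ = 55.29°  ·
  (3,4): δ = 134.47°  ·
antipodal pairs: 2

count = 2; pairs: (0,2), (1,3)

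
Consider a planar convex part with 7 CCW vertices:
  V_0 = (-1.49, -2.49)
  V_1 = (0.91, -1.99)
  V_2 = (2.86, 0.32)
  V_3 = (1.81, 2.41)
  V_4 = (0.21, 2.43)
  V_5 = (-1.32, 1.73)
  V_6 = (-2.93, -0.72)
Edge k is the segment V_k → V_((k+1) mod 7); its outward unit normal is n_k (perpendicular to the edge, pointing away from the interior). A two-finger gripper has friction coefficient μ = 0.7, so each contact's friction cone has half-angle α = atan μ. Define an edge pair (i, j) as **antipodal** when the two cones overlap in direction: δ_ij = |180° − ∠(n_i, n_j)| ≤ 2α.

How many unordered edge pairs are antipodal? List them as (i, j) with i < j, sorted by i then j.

count = 9; pairs: (0,3), (0,4), (0,5), (1,3), (1,4), (1,5), (2,5), (2,6), (3,6)

α = atan 0.7 = 34.99°;  2α = 69.98°
n_0 = (+0.2040, -0.9790)
n_1 = (+0.7641, -0.6451)
n_2 = (+0.8936, +0.4489)
n_3 = (+0.0125, +0.9999)
n_4 = (-0.4160, +0.9093)
n_5 = (-0.8357, +0.5492)
n_6 = (-0.7757, -0.6311)
  (0,1): δ = 141.94°  ·
  (0,2): δ = 75.09°  ·
  (0,3): δ = 12.48°  ✓
  (0,4): δ = 12.82°  ✓
  (0,5): δ = 44.92°  ✓
  (0,6): δ = 117.36°  ·
  (1,2): δ = 113.16°  ·
  (1,3): δ = 50.55°  ✓
  (1,4): δ = 25.25°  ✓
  (1,5): δ = 6.86°  ✓
  (1,6): δ = 79.30°  ·
  (2,3): δ = 117.39°  ·
  (2,4): δ = 92.09°  ·
  (2,5): δ = 59.99°  ✓
  (2,6): δ = 12.46°  ✓
  (3,4): δ = 154.70°  ·
  (3,5): δ = 122.59°  ·
  (3,6): δ = 50.15°  ✓
  (4,5): δ = 147.90°  ·
  (4,6): δ = 75.45°  ·
  (5,6): δ = 107.56°  ·
antipodal pairs: 9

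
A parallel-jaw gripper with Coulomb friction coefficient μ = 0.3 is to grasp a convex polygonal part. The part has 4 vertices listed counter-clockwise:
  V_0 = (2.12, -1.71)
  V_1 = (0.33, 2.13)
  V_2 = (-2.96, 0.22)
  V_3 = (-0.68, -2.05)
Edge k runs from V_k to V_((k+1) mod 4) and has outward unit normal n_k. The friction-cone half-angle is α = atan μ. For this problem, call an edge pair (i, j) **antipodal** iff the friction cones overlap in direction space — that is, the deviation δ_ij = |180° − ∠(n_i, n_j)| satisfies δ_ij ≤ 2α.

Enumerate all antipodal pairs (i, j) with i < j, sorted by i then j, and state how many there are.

α = atan 0.3 = 16.70°;  2α = 33.40°
n_0 = (+0.9064, +0.4225)
n_1 = (-0.5021, +0.8648)
n_2 = (-0.7056, -0.7087)
n_3 = (+0.1205, -0.9927)
  (0,1): δ = 84.86°  ·
  (0,2): δ = 20.13°  ✓
  (0,3): δ = 71.93°  ·
  (1,2): δ = 75.01°  ·
  (1,3): δ = 23.21°  ✓
  (2,3): δ = 128.20°  ·
antipodal pairs: 2

count = 2; pairs: (0,2), (1,3)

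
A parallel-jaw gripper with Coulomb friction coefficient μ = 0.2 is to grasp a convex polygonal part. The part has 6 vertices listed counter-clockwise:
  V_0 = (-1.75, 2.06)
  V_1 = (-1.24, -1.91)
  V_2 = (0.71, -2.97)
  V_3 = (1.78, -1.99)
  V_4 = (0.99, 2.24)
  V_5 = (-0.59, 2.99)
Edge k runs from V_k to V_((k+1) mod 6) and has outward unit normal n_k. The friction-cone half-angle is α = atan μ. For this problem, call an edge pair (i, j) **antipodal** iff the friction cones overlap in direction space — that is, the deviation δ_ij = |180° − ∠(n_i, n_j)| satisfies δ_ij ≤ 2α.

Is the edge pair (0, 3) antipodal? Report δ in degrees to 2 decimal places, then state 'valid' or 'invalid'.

α = atan 0.2 = 11.31°;  2α = 22.62°
edge 0: e_0 = (+0.51, -3.97);  n_0 = (-0.9918, -0.1274)
edge 3: e_3 = (-0.79, +4.23);  n_3 = (+0.9830, +0.1836)
∠(n_0, n_3) = 176.74°
δ = |180° − 176.74°| = 3.26°
3.26° ≤ 2α = 22.62°  →  valid

δ = 3.26°, valid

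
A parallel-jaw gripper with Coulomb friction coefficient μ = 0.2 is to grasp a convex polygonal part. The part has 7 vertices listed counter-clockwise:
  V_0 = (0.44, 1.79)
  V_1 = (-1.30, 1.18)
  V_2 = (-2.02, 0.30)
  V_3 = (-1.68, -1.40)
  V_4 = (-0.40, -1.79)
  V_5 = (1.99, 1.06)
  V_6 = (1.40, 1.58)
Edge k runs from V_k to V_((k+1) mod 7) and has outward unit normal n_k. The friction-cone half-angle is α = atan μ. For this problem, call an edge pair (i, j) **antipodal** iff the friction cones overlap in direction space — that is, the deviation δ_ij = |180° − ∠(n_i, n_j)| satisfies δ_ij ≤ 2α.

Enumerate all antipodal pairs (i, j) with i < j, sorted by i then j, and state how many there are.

count = 2; pairs: (1,4), (3,6)

α = atan 0.2 = 11.31°;  2α = 22.62°
n_0 = (-0.3308, +0.9437)
n_1 = (-0.7740, +0.6332)
n_2 = (-0.9806, -0.1961)
n_3 = (-0.2915, -0.9566)
n_4 = (+0.7662, -0.6426)
n_5 = (+0.6612, +0.7502)
n_6 = (+0.2137, +0.9769)
  (0,1): δ = 148.61°  ·
  (0,2): δ = 98.01°  ·
  (0,3): δ = 36.26°  ·
  (0,4): δ = 30.70°  ·
  (0,5): δ = 119.29°  ·
  (0,6): δ = 148.34°  ·
  (1,2): δ = 129.40°  ·
  (1,3): δ = 67.66°  ·
  (1,4): δ = 0.69°  ✓
  (1,5): δ = 87.90°  ·
  (1,6): δ = 116.95°  ·
  (2,3): δ = 118.26°  ·
  (2,4): δ = 51.29°  ·
  (2,5): δ = 37.30°  ·
  (2,6): δ = 66.35°  ·
  (3,4): δ = 113.04°  ·
  (3,5): δ = 24.45°  ·
  (3,6): δ = 4.61°  ✓
  (4,5): δ = 91.41°  ·
  (4,6): δ = 62.36°  ·
  (5,6): δ = 150.95°  ·
antipodal pairs: 2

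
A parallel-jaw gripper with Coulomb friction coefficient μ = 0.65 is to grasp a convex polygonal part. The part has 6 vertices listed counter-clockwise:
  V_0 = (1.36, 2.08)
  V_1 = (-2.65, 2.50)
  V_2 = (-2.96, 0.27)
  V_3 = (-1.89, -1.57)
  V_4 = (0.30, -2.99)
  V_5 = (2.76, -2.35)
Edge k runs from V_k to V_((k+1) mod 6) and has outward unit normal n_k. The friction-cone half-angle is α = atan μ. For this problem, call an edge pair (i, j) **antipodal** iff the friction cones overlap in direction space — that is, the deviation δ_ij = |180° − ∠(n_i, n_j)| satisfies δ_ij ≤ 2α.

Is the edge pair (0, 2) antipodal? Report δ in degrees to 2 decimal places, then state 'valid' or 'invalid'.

α = atan 0.65 = 33.02°;  2α = 66.05°
edge 0: e_0 = (-4.01, +0.42);  n_0 = (+0.1042, +0.9946)
edge 2: e_2 = (+1.07, -1.84);  n_2 = (-0.8645, -0.5027)
∠(n_0, n_2) = 126.16°
δ = |180° − 126.16°| = 53.84°
53.84° ≤ 2α = 66.05°  →  valid

δ = 53.84°, valid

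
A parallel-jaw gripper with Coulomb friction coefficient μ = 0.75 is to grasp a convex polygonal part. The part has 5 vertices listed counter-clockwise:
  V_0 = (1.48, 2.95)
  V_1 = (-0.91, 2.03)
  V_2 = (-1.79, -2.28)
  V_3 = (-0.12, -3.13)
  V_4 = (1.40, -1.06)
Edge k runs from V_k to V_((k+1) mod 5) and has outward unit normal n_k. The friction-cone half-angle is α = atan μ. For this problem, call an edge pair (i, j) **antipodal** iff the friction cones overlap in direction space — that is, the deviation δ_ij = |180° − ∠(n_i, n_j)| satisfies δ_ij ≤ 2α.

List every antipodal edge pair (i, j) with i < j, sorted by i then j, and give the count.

count = 6; pairs: (0,2), (0,3), (0,4), (1,3), (1,4), (2,4)

α = atan 0.75 = 36.87°;  2α = 73.74°
n_0 = (-0.3592, +0.9332)
n_1 = (-0.9798, +0.2000)
n_2 = (-0.4536, -0.8912)
n_3 = (+0.8060, -0.5919)
n_4 = (+0.9998, -0.0199)
  (0,1): δ = 122.59°  ·
  (0,2): δ = 48.03°  ✓
  (0,3): δ = 32.66°  ✓
  (0,4): δ = 67.80°  ✓
  (1,2): δ = 105.44°  ·
  (1,3): δ = 24.75°  ✓
  (1,4): δ = 10.40°  ✓
  (2,3): δ = 99.31°  ·
  (2,4): δ = 64.17°  ✓
  (3,4): δ = 144.85°  ·
antipodal pairs: 6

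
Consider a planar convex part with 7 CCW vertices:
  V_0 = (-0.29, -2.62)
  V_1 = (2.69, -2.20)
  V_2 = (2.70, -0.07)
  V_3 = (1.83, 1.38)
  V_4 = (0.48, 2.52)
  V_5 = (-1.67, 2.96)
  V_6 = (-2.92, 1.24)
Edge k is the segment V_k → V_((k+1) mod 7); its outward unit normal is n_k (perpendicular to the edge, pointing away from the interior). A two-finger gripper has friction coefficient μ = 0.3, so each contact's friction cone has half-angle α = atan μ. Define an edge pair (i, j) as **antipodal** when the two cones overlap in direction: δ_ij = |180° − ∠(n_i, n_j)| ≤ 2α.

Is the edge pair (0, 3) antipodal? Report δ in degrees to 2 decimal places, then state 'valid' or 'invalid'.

δ = 48.20°, invalid

α = atan 0.3 = 16.70°;  2α = 33.40°
edge 0: e_0 = (+2.98, +0.42);  n_0 = (+0.1396, -0.9902)
edge 3: e_3 = (-1.35, +1.14);  n_3 = (+0.6452, +0.7640)
∠(n_0, n_3) = 131.80°
δ = |180° − 131.80°| = 48.20°
48.20° > 2α = 33.40°  →  invalid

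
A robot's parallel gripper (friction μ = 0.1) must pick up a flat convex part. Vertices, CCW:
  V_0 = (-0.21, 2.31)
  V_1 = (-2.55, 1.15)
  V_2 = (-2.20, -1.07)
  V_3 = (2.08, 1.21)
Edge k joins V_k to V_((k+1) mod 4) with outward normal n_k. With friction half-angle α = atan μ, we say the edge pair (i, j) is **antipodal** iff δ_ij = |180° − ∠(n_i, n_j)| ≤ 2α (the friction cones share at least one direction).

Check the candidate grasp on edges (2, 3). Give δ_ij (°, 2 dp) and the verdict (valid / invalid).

α = atan 0.1 = 5.71°;  2α = 11.42°
edge 2: e_2 = (+4.28, +2.28);  n_2 = (+0.4702, -0.8826)
edge 3: e_3 = (-2.29, +1.10);  n_3 = (+0.4330, +0.9014)
∠(n_2, n_3) = 126.30°
δ = |180° − 126.30°| = 53.70°
53.70° > 2α = 11.42°  →  invalid

δ = 53.70°, invalid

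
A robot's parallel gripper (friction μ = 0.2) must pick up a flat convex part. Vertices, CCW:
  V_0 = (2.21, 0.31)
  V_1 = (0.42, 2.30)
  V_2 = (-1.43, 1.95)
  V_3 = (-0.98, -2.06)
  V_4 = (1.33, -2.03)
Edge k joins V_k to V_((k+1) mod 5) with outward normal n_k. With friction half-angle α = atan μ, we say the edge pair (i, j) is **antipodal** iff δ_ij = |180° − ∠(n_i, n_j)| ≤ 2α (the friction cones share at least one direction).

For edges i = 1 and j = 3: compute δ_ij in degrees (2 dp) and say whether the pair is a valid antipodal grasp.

δ = 9.97°, valid

α = atan 0.2 = 11.31°;  2α = 22.62°
edge 1: e_1 = (-1.85, -0.35);  n_1 = (-0.1859, +0.9826)
edge 3: e_3 = (+2.31, +0.03);  n_3 = (+0.0130, -0.9999)
∠(n_1, n_3) = 170.03°
δ = |180° − 170.03°| = 9.97°
9.97° ≤ 2α = 22.62°  →  valid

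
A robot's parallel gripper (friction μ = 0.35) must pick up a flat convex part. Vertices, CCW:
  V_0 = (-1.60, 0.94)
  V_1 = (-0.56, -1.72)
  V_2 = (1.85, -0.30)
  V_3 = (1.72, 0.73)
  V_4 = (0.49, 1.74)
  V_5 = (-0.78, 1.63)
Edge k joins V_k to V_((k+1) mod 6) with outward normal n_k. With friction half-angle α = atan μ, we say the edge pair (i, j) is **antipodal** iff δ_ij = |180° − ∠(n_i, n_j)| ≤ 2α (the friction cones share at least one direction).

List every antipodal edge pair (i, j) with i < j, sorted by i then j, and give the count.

α = atan 0.35 = 19.29°;  2α = 38.58°
n_0 = (-0.9313, -0.3641)
n_1 = (+0.5076, -0.8616)
n_2 = (+0.9921, +0.1252)
n_3 = (+0.6346, +0.7728)
n_4 = (-0.0863, +0.9963)
n_5 = (-0.6438, +0.7652)
  (0,1): δ = 80.85°  ·
  (0,2): δ = 14.16°  ✓
  (0,3): δ = 29.25°  ✓
  (0,4): δ = 73.60°  ·
  (0,5): δ = 108.73°  ·
  (1,2): δ = 113.31°  ·
  (1,3): δ = 69.90°  ·
  (1,4): δ = 25.56°  ✓
  (1,5): δ = 9.57°  ✓
  (2,3): δ = 136.58°  ·
  (2,4): δ = 92.24°  ·
  (2,5): δ = 57.11°  ·
  (3,4): δ = 135.66°  ·
  (3,5): δ = 100.53°  ·
  (4,5): δ = 144.87°  ·
antipodal pairs: 4

count = 4; pairs: (0,2), (0,3), (1,4), (1,5)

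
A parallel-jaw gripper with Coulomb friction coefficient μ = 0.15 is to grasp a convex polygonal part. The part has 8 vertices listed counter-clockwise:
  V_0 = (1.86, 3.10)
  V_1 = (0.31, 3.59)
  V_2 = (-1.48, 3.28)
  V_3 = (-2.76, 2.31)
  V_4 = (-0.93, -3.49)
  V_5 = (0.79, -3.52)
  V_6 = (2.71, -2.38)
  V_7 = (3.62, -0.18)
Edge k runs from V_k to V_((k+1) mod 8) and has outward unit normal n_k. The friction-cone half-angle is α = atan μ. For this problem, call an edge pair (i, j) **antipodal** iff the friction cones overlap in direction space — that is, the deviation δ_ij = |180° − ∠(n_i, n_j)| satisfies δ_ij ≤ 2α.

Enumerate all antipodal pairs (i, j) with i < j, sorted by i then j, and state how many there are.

count = 4; pairs: (0,4), (1,4), (2,5), (3,7)

α = atan 0.15 = 8.53°;  2α = 17.06°
n_0 = (+0.3014, +0.9535)
n_1 = (-0.1706, +0.9853)
n_2 = (-0.6040, +0.7970)
n_3 = (-0.9537, -0.3009)
n_4 = (-0.0174, -0.9998)
n_5 = (+0.5105, -0.8599)
n_6 = (+0.9241, -0.3822)
n_7 = (+0.8812, +0.4728)
  (0,1): δ = 152.63°  ·
  (0,2): δ = 125.30°  ·
  (0,3): δ = 54.95°  ·
  (0,4): δ = 16.54°  ✓
  (0,5): δ = 48.24°  ·
  (0,6): δ = 85.07°  ·
  (0,7): δ = 135.76°  ·
  (1,2): δ = 152.67°  ·
  (1,3): δ = 82.31°  ·
  (1,4): δ = 10.82°  ✓
  (1,5): δ = 20.87°  ·
  (1,6): δ = 57.70°  ·
  (1,7): δ = 108.39°  ·
  (2,3): δ = 109.64°  ·
  (2,4): δ = 38.15°  ·
  (2,5): δ = 6.46°  ✓
  (2,6): δ = 30.37°  ·
  (2,7): δ = 81.06°  ·
  (3,4): δ = 108.51°  ·
  (3,5): δ = 76.81°  ·
  (3,6): δ = 39.98°  ·
  (3,7): δ = 10.71°  ✓
  (4,5): δ = 148.30°  ·
  (4,6): δ = 111.47°  ·
  (4,7): δ = 60.78°  ·
  (5,6): δ = 143.17°  ·
  (5,7): δ = 92.48°  ·
  (6,7): δ = 129.31°  ·
antipodal pairs: 4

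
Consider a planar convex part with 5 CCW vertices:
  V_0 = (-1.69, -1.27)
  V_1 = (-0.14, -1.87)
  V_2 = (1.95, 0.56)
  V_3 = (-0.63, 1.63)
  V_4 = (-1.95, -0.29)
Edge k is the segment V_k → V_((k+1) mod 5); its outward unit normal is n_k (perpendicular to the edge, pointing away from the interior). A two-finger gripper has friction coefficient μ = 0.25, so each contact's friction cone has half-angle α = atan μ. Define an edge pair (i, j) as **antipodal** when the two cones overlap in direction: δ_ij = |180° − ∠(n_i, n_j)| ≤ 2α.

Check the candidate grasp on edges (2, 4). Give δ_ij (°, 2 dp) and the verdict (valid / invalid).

α = atan 0.25 = 14.04°;  2α = 28.07°
edge 2: e_2 = (-2.58, +1.07);  n_2 = (+0.3831, +0.9237)
edge 4: e_4 = (+0.26, -0.98);  n_4 = (-0.9666, -0.2564)
∠(n_2, n_4) = 127.38°
δ = |180° − 127.38°| = 52.62°
52.62° > 2α = 28.07°  →  invalid

δ = 52.62°, invalid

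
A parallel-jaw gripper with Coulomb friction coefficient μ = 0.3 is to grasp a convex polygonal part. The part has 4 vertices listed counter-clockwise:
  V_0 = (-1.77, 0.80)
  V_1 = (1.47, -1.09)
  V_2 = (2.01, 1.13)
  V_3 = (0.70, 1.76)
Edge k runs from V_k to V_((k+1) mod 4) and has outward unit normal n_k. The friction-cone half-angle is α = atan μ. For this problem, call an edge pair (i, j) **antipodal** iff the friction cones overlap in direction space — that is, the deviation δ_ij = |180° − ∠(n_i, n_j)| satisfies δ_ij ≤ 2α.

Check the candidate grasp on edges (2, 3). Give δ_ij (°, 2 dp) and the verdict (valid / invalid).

δ = 133.08°, invalid

α = atan 0.3 = 16.70°;  2α = 33.40°
edge 2: e_2 = (-1.31, +0.63);  n_2 = (+0.4334, +0.9012)
edge 3: e_3 = (-2.47, -0.96);  n_3 = (-0.3623, +0.9321)
∠(n_2, n_3) = 46.92°
δ = |180° − 46.92°| = 133.08°
133.08° > 2α = 33.40°  →  invalid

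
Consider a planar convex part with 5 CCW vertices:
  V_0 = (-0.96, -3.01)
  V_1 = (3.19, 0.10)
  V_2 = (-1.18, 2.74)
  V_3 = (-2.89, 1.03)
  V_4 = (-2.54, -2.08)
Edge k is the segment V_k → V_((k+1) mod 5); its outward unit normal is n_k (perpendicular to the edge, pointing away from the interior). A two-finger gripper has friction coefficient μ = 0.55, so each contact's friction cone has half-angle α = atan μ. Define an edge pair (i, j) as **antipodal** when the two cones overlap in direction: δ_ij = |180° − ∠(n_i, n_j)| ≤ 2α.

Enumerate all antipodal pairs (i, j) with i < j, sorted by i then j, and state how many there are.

α = atan 0.55 = 28.81°;  2α = 57.62°
n_0 = (+0.5997, -0.8002)
n_1 = (+0.5171, +0.8559)
n_2 = (-0.7071, +0.7071)
n_3 = (-0.9937, -0.1118)
n_4 = (-0.5073, -0.8618)
  (0,1): δ = 67.98°  ·
  (0,2): δ = 8.15°  ✓
  (0,3): δ = 59.57°  ·
  (0,4): δ = 112.67°  ·
  (1,2): δ = 103.86°  ·
  (1,3): δ = 52.44°  ✓
  (1,4): δ = 0.66°  ✓
  (2,3): δ = 128.58°  ·
  (2,4): δ = 75.48°  ·
  (3,4): δ = 126.90°  ·
antipodal pairs: 3

count = 3; pairs: (0,2), (1,3), (1,4)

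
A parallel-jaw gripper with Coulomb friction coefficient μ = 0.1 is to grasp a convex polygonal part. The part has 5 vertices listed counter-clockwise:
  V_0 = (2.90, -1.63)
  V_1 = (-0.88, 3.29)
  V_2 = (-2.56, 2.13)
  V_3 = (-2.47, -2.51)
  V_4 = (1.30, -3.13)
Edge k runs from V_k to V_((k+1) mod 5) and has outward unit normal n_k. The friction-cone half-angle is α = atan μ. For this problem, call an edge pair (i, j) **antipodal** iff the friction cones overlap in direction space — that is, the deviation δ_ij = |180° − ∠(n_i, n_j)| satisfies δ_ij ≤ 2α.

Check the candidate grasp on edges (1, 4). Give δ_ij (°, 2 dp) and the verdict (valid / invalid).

α = atan 0.1 = 5.71°;  2α = 11.42°
edge 1: e_1 = (-1.68, -1.16);  n_1 = (-0.5682, +0.8229)
edge 4: e_4 = (+1.60, +1.50);  n_4 = (+0.6839, -0.7295)
∠(n_1, n_4) = 171.47°
δ = |180° − 171.47°| = 8.53°
8.53° ≤ 2α = 11.42°  →  valid

δ = 8.53°, valid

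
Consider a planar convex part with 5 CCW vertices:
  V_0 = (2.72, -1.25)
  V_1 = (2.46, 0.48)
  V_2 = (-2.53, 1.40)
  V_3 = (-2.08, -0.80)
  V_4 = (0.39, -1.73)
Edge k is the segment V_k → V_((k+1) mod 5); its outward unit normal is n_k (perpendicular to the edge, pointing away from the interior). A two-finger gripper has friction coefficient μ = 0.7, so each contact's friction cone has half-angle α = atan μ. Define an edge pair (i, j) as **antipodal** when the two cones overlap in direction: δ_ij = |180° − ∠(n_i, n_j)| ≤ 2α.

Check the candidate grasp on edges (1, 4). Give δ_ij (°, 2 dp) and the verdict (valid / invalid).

α = atan 0.7 = 34.99°;  2α = 69.98°
edge 1: e_1 = (-4.99, +0.92);  n_1 = (+0.1813, +0.9834)
edge 4: e_4 = (+2.33, +0.48);  n_4 = (+0.2018, -0.9794)
∠(n_1, n_4) = 157.91°
δ = |180° − 157.91°| = 22.09°
22.09° ≤ 2α = 69.98°  →  valid

δ = 22.09°, valid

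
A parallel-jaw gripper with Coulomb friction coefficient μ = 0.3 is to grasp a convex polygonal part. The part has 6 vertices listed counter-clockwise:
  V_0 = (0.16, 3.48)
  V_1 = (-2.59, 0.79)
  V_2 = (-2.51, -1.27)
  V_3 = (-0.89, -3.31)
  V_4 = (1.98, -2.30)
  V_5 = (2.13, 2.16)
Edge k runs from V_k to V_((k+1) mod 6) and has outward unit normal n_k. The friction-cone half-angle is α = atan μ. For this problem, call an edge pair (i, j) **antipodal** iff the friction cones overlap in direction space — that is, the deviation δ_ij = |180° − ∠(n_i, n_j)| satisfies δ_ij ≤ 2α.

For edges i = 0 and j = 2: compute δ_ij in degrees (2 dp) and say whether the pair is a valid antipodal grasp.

α = atan 0.3 = 16.70°;  2α = 33.40°
edge 0: e_0 = (-2.75, -2.69);  n_0 = (-0.6993, +0.7149)
edge 2: e_2 = (+1.62, -2.04);  n_2 = (-0.7831, -0.6219)
∠(n_0, n_2) = 84.09°
δ = |180° − 84.09°| = 95.91°
95.91° > 2α = 33.40°  →  invalid

δ = 95.91°, invalid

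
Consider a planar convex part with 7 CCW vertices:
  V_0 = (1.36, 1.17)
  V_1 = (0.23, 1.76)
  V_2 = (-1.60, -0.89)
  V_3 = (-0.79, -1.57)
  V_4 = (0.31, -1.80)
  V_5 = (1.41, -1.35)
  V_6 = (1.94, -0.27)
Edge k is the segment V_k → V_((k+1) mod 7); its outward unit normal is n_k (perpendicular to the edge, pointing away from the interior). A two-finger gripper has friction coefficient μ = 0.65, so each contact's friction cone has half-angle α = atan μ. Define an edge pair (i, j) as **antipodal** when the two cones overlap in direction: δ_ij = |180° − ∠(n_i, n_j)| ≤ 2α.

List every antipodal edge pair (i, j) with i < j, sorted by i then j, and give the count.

α = atan 0.65 = 33.02°;  2α = 66.05°
n_0 = (+0.4628, +0.8864)
n_1 = (-0.8229, +0.5682)
n_2 = (-0.6430, -0.7659)
n_3 = (-0.2047, -0.9788)
n_4 = (+0.3786, -0.9255)
n_5 = (+0.8977, -0.4406)
n_6 = (+0.9276, +0.3736)
  (0,1): δ = 97.06°  ·
  (0,2): δ = 12.44°  ✓
  (0,3): δ = 15.76°  ✓
  (0,4): δ = 49.82°  ✓
  (0,5): δ = 91.43°  ·
  (0,6): δ = 139.51°  ·
  (1,2): δ = 95.39°  ·
  (1,3): δ = 67.18°  ·
  (1,4): δ = 33.12°  ✓
  (1,5): δ = 8.49°  ✓
  (1,6): δ = 56.57°  ✓
  (2,3): δ = 151.80°  ·
  (2,4): δ = 117.74°  ·
  (2,5): δ = 76.13°  ·
  (2,6): δ = 28.05°  ✓
  (3,4): δ = 145.94°  ·
  (3,5): δ = 104.33°  ·
  (3,6): δ = 56.25°  ✓
  (4,5): δ = 138.39°  ·
  (4,6): δ = 90.31°  ·
  (5,6): δ = 131.92°  ·
antipodal pairs: 8

count = 8; pairs: (0,2), (0,3), (0,4), (1,4), (1,5), (1,6), (2,6), (3,6)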